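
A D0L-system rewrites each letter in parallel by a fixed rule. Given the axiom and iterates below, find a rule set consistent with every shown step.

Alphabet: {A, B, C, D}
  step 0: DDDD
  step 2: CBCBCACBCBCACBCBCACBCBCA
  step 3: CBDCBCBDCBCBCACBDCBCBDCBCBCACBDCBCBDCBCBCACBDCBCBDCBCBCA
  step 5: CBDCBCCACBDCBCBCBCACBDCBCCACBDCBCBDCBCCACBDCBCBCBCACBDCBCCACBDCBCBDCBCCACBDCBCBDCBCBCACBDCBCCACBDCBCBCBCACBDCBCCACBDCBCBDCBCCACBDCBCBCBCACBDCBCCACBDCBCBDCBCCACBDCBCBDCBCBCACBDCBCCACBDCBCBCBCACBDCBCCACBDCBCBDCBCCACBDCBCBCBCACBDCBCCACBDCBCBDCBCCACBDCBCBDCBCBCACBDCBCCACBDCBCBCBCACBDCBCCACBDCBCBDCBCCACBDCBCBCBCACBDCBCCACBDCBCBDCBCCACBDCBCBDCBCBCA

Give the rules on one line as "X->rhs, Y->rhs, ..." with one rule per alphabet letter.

  step 2 ⇒ step 3: CBCBCACBCBCACBCBCACBCBCA ⇒ CB·DCB·CB·DCB·CB·CA·CB·DCB·CB·DCB·CB·CA·CB·DCB·CB·DCB·CB·CA·CB·DCB·CB·DCB·CB·CA
    A ↦ CA
    B ↦ DCB
    C ↦ CB
    D ↦ CCA  (constrained at step 0)

A->CA, B->DCB, C->CB, D->CCA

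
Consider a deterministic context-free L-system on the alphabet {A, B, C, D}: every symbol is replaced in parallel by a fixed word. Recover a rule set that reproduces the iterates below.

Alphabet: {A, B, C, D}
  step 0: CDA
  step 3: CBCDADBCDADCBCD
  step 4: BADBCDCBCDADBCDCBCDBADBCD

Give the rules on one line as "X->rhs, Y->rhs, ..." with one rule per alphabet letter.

  step 3 ⇒ step 4: CBCDADBCDADCBCD ⇒ B·AD·B·CD·CB·CD·AD·B·CD·CB·CD·B·AD·B·CD
    A ↦ CB
    B ↦ AD
    C ↦ B
    D ↦ CD

A->CB, B->AD, C->B, D->CD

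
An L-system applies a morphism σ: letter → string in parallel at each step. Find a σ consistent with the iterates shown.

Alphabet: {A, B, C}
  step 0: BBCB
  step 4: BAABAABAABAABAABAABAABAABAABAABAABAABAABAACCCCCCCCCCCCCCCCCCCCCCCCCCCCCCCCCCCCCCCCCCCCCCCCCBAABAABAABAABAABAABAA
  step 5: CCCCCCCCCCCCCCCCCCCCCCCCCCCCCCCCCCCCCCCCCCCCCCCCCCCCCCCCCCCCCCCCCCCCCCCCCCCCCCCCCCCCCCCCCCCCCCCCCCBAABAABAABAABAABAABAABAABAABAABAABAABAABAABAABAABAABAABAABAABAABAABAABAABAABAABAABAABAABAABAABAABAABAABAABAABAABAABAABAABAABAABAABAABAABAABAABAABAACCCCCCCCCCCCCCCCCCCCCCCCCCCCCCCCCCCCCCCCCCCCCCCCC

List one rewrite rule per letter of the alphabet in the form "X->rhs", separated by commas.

  step 4 ⇒ step 5: BAABAABAABAABAABAABAABAABAABAABAABAABAABAACCCCCCCCCCCCCCCCCCCCCCCCCCCCCCCCCCCCCCCCCCCCCCCCCBAABAABAABAABAABAABAA ⇒ C·CCC·CCC·C·CCC·CCC·C·CCC·CCC·C·CCC·CCC·C·CCC·CCC·C·CCC·CCC·C·CCC·CCC·C·CCC·CCC·C·CCC·CCC·C·CCC·CCC·C·CCC·CCC·C·CCC·CCC·C·CCC·CCC·C·CCC·CCC·BAA·BAA·BAA·BAA·BAA·BAA·BAA·BAA·BAA·BAA·BAA·BAA·BAA·BAA·BAA·BAA·BAA·BAA·BAA·BAA·BAA·BAA·BAA·BAA·BAA·BAA·BAA·BAA·BAA·BAA·BAA·BAA·BAA·BAA·BAA·BAA·BAA·BAA·BAA·BAA·BAA·BAA·BAA·BAA·BAA·BAA·BAA·BAA·BAA·C·CCC·CCC·C·CCC·CCC·C·CCC·CCC·C·CCC·CCC·C·CCC·CCC·C·CCC·CCC·C·CCC·CCC
    A ↦ CCC
    B ↦ C
    C ↦ BAA

A->CCC, B->C, C->BAA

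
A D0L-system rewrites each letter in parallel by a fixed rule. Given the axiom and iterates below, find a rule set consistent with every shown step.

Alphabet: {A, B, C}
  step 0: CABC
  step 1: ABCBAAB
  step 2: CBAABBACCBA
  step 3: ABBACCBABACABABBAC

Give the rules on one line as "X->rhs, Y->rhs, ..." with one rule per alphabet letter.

  step 2 ⇒ step 3: CBAABBACCBA ⇒ AB·BA·C·C·BA·BA·C·AB·AB·BA·C
    A ↦ C
    B ↦ BA
    C ↦ AB

A->C, B->BA, C->AB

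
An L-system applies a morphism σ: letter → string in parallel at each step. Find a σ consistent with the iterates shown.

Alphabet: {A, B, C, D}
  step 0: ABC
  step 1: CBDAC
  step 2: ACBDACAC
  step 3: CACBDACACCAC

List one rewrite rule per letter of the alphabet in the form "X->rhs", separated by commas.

A->C, B->BD, C->AC, D->A

  step 2 ⇒ step 3: ACBDACAC ⇒ C·AC·BD·A·C·AC·C·AC
    A ↦ C
    B ↦ BD
    C ↦ AC
    D ↦ A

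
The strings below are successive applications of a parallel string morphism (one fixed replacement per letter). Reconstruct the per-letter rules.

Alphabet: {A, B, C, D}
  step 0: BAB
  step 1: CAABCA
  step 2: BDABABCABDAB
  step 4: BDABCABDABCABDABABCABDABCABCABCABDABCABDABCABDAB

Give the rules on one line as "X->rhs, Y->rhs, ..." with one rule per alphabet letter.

  step 1 ⇒ step 2: CAABCA ⇒ BD·AB·AB·CA·BD·AB
    A ↦ AB
    B ↦ CA
    C ↦ BD
    D ↦ BC  (constrained at step 2)

A->AB, B->CA, C->BD, D->BC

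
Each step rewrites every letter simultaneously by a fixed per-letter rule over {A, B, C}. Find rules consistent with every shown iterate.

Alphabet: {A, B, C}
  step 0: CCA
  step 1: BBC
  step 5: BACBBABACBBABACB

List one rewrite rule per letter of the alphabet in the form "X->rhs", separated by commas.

  step 0 ⇒ step 1: CCA ⇒ B·B·C
    A ↦ C
    C ↦ B
    B ↦ BA  (constrained at step 1)

A->C, B->BA, C->B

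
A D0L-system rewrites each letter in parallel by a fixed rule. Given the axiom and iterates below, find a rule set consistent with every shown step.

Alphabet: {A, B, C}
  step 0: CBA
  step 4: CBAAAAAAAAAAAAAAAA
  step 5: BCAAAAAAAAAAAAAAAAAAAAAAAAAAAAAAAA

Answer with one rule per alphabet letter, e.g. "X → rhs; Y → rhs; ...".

  step 4 ⇒ step 5: CBAAAAAAAAAAAAAAAA ⇒ B·C·AA·AA·AA·AA·AA·AA·AA·AA·AA·AA·AA·AA·AA·AA·AA·AA
    A ↦ AA
    B ↦ C
    C ↦ B

A->AA, B->C, C->B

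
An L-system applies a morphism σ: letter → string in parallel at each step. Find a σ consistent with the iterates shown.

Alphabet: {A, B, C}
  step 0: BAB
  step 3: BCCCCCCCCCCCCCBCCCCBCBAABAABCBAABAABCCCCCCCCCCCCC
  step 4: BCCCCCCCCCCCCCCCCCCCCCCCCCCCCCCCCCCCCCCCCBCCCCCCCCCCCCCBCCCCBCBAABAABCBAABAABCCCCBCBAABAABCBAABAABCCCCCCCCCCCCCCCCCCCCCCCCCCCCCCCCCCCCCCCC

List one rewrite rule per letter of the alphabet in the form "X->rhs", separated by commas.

  step 3 ⇒ step 4: BCCCCCCCCCCCCCBCCCCBCBAABAABCBAABAABCCCCCCCCCCCCC ⇒ BC·CCC·CCC·CCC·CCC·CCC·CCC·CCC·CCC·CCC·CCC·CCC·CCC·CCC·BC·CCC·CCC·CCC·CCC·BC·CCC·BC·BAA·BAA·BC·BAA·BAA·BC·CCC·BC·BAA·BAA·BC·BAA·BAA·BC·CCC·CCC·CCC·CCC·CCC·CCC·CCC·CCC·CCC·CCC·CCC·CCC·CCC
    A ↦ BAA
    B ↦ BC
    C ↦ CCC

A->BAA, B->BC, C->CCC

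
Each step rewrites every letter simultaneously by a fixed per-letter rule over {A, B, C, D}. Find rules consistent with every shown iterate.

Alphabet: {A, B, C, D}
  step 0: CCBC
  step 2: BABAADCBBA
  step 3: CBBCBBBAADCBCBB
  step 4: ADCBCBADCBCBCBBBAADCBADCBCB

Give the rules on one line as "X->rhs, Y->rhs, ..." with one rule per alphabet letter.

  step 3 ⇒ step 4: CBBCBBBAADCBCBB ⇒ AD·CB·CB·AD·CB·CB·CB·B·B·A·AD·CB·AD·CB·CB
    A ↦ B
    B ↦ CB
    C ↦ AD
    D ↦ A

A->B, B->CB, C->AD, D->A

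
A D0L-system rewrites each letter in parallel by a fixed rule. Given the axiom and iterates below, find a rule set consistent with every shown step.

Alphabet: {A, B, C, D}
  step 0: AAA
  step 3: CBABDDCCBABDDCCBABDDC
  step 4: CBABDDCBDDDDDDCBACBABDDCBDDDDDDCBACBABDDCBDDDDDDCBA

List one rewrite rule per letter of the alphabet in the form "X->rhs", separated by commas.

  step 3 ⇒ step 4: CBABDDCCBABDDCCBABDDC ⇒ CBA·BDD·C·BDD·DD·DD·CBA·CBA·BDD·C·BDD·DD·DD·CBA·CBA·BDD·C·BDD·DD·DD·CBA
    A ↦ C
    B ↦ BDD
    C ↦ CBA
    D ↦ DD

A->C, B->BDD, C->CBA, D->DD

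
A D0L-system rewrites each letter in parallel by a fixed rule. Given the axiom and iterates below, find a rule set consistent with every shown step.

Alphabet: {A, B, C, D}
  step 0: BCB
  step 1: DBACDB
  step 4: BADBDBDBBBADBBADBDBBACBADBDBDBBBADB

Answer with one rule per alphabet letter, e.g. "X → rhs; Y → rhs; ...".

A->B, B->DB, C->AC, D->BA

  step 0 ⇒ step 1: BCB ⇒ DB·AC·DB
    B ↦ DB
    C ↦ AC
    A ↦ B  (constrained at step 1)
    D ↦ BA  (constrained at step 1)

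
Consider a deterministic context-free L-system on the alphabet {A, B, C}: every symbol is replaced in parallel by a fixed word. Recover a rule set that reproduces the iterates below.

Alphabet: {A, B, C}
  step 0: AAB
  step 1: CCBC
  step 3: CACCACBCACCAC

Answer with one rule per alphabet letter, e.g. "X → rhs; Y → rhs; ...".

A->C, B->BC, C->AC

  step 0 ⇒ step 1: AAB ⇒ C·C·BC
    A ↦ C
    B ↦ BC
    C ↦ AC  (constrained at step 1)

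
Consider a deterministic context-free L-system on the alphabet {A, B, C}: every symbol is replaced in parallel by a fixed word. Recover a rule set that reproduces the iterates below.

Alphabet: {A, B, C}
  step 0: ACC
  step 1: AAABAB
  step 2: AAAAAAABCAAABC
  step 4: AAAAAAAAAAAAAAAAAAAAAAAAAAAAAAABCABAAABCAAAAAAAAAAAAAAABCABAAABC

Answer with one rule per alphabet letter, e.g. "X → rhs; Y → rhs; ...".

A->AA, B->ABC, C->AB

  step 1 ⇒ step 2: AAABAB ⇒ AA·AA·AA·ABC·AA·ABC
    A ↦ AA
    B ↦ ABC
  step 0 ⇒ step 1: ACC ⇒ AA·AB·AB
    C ↦ AB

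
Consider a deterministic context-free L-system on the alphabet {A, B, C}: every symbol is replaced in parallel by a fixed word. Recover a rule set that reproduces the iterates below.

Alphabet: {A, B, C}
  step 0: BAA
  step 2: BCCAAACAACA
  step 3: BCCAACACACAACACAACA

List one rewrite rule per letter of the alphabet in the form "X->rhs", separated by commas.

  step 2 ⇒ step 3: BCCAAACAACA ⇒ BCC·A·A·CA·CA·CA·A·CA·CA·A·CA
    A ↦ CA
    B ↦ BCC
    C ↦ A

A->CA, B->BCC, C->A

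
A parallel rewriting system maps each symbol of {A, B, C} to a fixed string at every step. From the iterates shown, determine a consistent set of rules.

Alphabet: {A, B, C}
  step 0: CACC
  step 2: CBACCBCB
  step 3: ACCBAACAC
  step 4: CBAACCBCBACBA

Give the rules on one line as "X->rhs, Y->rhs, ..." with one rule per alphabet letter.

A->CB, B->C, C->A

  step 3 ⇒ step 4: ACCBAACAC ⇒ CB·A·A·C·CB·CB·A·CB·A
    A ↦ CB
    B ↦ C
    C ↦ A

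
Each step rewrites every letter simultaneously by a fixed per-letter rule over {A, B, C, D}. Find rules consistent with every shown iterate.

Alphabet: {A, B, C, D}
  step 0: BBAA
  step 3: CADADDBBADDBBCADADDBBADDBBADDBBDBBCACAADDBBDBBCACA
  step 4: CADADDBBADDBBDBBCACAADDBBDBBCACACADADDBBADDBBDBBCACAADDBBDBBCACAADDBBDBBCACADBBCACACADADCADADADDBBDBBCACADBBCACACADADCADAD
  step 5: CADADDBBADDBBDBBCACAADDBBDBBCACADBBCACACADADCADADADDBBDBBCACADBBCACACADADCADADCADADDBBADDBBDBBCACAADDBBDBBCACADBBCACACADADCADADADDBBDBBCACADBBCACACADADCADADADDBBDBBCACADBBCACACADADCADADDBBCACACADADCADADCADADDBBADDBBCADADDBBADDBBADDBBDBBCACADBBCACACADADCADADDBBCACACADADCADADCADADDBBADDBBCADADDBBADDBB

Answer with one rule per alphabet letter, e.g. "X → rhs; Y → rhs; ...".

A->AD, B->CA, C->CAD, D->DBB

  step 4 ⇒ step 5: CADADDBBADDBBDBBCACAADDBBDBBCACACADADDBBADDBBDBBCACAADDBBDBBCACAADDBBDBBCACADBBCACACADADCADADADDBBDBBCACADBBCACACADADCADAD ⇒ CAD·AD·DBB·AD·DBB·DBB·CA·CA·AD·DBB·DBB·CA·CA·DBB·CA·CA·CAD·AD·CAD·AD·AD·DBB·DBB·CA·CA·DBB·CA·CA·CAD·AD·CAD·AD·CAD·AD·DBB·AD·DBB·DBB·CA·CA·AD·DBB·DBB·CA·CA·DBB·CA·CA·CAD·AD·CAD·AD·AD·DBB·DBB·CA·CA·DBB·CA·CA·CAD·AD·CAD·AD·AD·DBB·DBB·CA·CA·DBB·CA·CA·CAD·AD·CAD·AD·DBB·CA·CA·CAD·AD·CAD·AD·CAD·AD·DBB·AD·DBB·CAD·AD·DBB·AD·DBB·AD·DBB·DBB·CA·CA·DBB·CA·CA·CAD·AD·CAD·AD·DBB·CA·CA·CAD·AD·CAD·AD·CAD·AD·DBB·AD·DBB·CAD·AD·DBB·AD·DBB
    A ↦ AD
    B ↦ CA
    C ↦ CAD
    D ↦ DBB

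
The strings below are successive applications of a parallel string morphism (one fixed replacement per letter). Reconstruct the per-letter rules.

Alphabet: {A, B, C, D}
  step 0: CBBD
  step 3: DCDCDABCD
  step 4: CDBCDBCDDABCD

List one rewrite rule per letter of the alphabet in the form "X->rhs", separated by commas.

  step 3 ⇒ step 4: DCDCDABCD ⇒ CD·B·CD·B·CD·D·A·B·CD
    A ↦ D
    B ↦ A
    C ↦ B
    D ↦ CD

A->D, B->A, C->B, D->CD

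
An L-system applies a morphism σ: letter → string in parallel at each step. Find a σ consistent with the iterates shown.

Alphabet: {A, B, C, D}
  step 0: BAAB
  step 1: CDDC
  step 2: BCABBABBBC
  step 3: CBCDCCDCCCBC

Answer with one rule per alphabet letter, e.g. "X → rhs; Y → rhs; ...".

A->D, B->C, C->BC, D->ABB

  step 2 ⇒ step 3: BCABBABBBC ⇒ C·BC·D·C·C·D·C·C·C·BC
    A ↦ D
    B ↦ C
    C ↦ BC
  step 1 ⇒ step 2: CDDC ⇒ BC·ABB·ABB·BC
    D ↦ ABB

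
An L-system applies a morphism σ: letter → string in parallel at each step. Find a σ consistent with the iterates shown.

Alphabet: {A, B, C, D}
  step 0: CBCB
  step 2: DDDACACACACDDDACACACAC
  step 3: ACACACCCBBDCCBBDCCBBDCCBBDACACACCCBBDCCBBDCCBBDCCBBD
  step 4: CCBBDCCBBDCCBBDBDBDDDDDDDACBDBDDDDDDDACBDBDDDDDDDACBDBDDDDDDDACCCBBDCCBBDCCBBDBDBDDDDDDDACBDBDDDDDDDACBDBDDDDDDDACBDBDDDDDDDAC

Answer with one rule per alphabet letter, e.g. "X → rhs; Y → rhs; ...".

A->CCB, B->DDD, C->BD, D->AC

  step 3 ⇒ step 4: ACACACCCBBDCCBBDCCBBDCCBBDACACACCCBBDCCBBDCCBBDCCBBD ⇒ CCB·BD·CCB·BD·CCB·BD·BD·BD·DDD·DDD·AC·BD·BD·DDD·DDD·AC·BD·BD·DDD·DDD·AC·BD·BD·DDD·DDD·AC·CCB·BD·CCB·BD·CCB·BD·BD·BD·DDD·DDD·AC·BD·BD·DDD·DDD·AC·BD·BD·DDD·DDD·AC·BD·BD·DDD·DDD·AC
    A ↦ CCB
    B ↦ DDD
    C ↦ BD
    D ↦ AC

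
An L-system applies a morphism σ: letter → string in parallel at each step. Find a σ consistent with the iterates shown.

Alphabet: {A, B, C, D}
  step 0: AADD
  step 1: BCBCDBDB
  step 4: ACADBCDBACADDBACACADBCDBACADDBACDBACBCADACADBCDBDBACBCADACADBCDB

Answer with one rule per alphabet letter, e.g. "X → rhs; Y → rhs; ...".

  step 0 ⇒ step 1: AADD ⇒ BC·BC·DB·DB
    A ↦ BC
    D ↦ DB
    B ↦ AC  (constrained at step 1)
    C ↦ AD  (constrained at step 1)

A->BC, B->AC, C->AD, D->DB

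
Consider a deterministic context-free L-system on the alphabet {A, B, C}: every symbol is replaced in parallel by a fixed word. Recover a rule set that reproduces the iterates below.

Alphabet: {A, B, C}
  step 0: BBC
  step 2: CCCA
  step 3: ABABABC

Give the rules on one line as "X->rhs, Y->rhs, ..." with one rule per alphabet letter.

A->C, B->A, C->AB

  step 2 ⇒ step 3: CCCA ⇒ AB·AB·AB·C
    A ↦ C
    C ↦ AB
    B ↦ A  (constrained at step 0)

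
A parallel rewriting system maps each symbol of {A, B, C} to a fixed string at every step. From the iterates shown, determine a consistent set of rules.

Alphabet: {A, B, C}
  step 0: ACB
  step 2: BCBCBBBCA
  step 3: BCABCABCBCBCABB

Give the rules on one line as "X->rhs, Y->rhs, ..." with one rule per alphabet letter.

  step 2 ⇒ step 3: BCBCBBBCA ⇒ BC·A·BC·A·BC·BC·BC·A·BB
    A ↦ BB
    B ↦ BC
    C ↦ A

A->BB, B->BC, C->A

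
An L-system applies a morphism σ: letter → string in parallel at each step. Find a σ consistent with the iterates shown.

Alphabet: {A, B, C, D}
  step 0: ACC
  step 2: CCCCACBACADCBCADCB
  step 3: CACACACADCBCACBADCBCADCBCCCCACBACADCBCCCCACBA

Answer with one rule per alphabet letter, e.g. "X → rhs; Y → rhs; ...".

A->DCB, B->CBA, C->CA, D->CCC

  step 2 ⇒ step 3: CCCCACBACADCBCADCB ⇒ CA·CA·CA·CA·DCB·CA·CBA·DCB·CA·DCB·CCC·CA·CBA·CA·DCB·CCC·CA·CBA
    A ↦ DCB
    B ↦ CBA
    C ↦ CA
    D ↦ CCC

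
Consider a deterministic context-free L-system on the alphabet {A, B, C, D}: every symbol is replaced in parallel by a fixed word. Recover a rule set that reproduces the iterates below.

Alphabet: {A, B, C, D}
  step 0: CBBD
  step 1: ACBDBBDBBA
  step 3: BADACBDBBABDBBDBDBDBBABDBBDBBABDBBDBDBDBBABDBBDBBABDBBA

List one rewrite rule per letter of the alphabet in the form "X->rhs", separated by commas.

A->D, B->BDB, C->AC, D->BA

  step 0 ⇒ step 1: CBBD ⇒ AC·BDB·BDB·BA
    B ↦ BDB
    C ↦ AC
    D ↦ BA
    A ↦ D  (constrained at step 1)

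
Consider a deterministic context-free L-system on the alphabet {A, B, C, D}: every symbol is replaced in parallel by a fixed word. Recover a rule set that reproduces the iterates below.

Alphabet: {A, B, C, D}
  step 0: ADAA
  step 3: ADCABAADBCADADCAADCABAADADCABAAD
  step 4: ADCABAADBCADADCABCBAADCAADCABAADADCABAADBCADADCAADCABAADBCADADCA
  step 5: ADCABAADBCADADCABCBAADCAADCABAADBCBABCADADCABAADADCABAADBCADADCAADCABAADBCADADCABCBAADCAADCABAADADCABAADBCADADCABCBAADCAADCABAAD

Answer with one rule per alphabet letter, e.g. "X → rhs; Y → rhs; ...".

A->AD, B->BC, C->BA, D->CA

  step 4 ⇒ step 5: ADCABAADBCADADCABCBAADCAADCABAADADCABAADBCADADCAADCABAADBCADADCA ⇒ AD·CA·BA·AD·BC·AD·AD·CA·BC·BA·AD·CA·AD·CA·BA·AD·BC·BA·BC·AD·AD·CA·BA·AD·AD·CA·BA·AD·BC·AD·AD·CA·AD·CA·BA·AD·BC·AD·AD·CA·BC·BA·AD·CA·AD·CA·BA·AD·AD·CA·BA·AD·BC·AD·AD·CA·BC·BA·AD·CA·AD·CA·BA·AD
    A ↦ AD
    B ↦ BC
    C ↦ BA
    D ↦ CA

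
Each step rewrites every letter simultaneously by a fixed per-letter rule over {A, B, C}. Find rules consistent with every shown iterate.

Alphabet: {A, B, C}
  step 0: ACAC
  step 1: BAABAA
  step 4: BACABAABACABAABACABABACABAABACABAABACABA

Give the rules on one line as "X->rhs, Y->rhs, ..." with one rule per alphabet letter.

  step 0 ⇒ step 1: ACAC ⇒ BA·A·BA·A
    A ↦ BA
    C ↦ A
    B ↦ CA  (constrained at step 1)

A->BA, B->CA, C->A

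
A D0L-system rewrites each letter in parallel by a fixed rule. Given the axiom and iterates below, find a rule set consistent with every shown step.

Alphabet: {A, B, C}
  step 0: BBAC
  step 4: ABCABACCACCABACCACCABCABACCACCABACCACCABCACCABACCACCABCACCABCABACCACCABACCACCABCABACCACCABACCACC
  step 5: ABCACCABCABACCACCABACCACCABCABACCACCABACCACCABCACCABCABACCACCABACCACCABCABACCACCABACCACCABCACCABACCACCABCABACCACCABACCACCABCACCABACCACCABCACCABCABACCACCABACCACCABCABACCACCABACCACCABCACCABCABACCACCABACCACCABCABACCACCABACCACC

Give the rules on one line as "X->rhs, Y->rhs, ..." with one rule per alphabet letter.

  step 4 ⇒ step 5: ABCABACCACCABACCACCABCABACCACCABACCACCABCACCABACCACCABCACCABCABACCACCABACCACCABCABACCACCABACCACC ⇒ AB·C·ACC·AB·C·AB·ACC·ACC·AB·ACC·ACC·AB·C·AB·ACC·ACC·AB·ACC·ACC·AB·C·ACC·AB·C·AB·ACC·ACC·AB·ACC·ACC·AB·C·AB·ACC·ACC·AB·ACC·ACC·AB·C·ACC·AB·ACC·ACC·AB·C·AB·ACC·ACC·AB·ACC·ACC·AB·C·ACC·AB·ACC·ACC·AB·C·ACC·AB·C·AB·ACC·ACC·AB·ACC·ACC·AB·C·AB·ACC·ACC·AB·ACC·ACC·AB·C·ACC·AB·C·AB·ACC·ACC·AB·ACC·ACC·AB·C·AB·ACC·ACC·AB·ACC·ACC
    A ↦ AB
    B ↦ C
    C ↦ ACC

A->AB, B->C, C->ACC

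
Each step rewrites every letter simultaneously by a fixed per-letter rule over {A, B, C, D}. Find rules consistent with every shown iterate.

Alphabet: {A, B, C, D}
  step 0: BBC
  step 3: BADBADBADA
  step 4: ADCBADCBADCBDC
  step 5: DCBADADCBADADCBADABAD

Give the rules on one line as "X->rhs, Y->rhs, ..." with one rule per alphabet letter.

A->DC, B->A, C->AD, D->B

  step 4 ⇒ step 5: ADCBADCBADCBDC ⇒ DC·B·AD·A·DC·B·AD·A·DC·B·AD·A·B·AD
    A ↦ DC
    B ↦ A
    C ↦ AD
    D ↦ B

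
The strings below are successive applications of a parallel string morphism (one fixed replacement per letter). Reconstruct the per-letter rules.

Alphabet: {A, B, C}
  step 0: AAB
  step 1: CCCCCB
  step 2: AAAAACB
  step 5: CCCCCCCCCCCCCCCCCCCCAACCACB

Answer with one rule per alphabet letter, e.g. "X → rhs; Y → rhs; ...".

  step 1 ⇒ step 2: CCCCCB ⇒ A·A·A·A·A·CB
    B ↦ CB
    C ↦ A
  step 0 ⇒ step 1: AAB ⇒ CC·CC·CB
    A ↦ CC

A->CC, B->CB, C->A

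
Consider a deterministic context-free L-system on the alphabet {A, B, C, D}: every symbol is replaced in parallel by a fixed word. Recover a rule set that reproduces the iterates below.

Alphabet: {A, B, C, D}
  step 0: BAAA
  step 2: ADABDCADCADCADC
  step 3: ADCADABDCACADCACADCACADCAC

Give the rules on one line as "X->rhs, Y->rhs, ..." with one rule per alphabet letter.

  step 2 ⇒ step 3: ADABDCADCADCADC ⇒ AD·C·AD·ABD·C·AC·AD·C·AC·AD·C·AC·AD·C·AC
    A ↦ AD
    B ↦ ABD
    C ↦ AC
    D ↦ C

A->AD, B->ABD, C->AC, D->C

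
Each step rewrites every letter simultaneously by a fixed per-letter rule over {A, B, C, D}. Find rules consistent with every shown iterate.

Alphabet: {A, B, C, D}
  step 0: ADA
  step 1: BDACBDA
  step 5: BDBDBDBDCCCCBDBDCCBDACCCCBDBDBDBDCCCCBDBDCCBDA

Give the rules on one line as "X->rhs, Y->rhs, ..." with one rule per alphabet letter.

A->BDA, B->C, C->BD, D->C

  step 0 ⇒ step 1: ADA ⇒ BDA·C·BDA
    A ↦ BDA
    D ↦ C
    B ↦ C  (constrained at step 1)
    C ↦ BD  (constrained at step 1)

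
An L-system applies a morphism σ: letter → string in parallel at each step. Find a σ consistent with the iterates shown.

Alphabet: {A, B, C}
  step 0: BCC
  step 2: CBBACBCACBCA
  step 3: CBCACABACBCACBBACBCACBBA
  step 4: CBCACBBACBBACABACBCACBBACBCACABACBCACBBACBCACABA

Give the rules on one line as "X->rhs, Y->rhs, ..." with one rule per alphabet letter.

A->BA, B->CA, C->CB

  step 3 ⇒ step 4: CBCACABACBCACBBACBCACBBA ⇒ CB·CA·CB·BA·CB·BA·CA·BA·CB·CA·CB·BA·CB·CA·CA·BA·CB·CA·CB·BA·CB·CA·CA·BA
    A ↦ BA
    B ↦ CA
    C ↦ CB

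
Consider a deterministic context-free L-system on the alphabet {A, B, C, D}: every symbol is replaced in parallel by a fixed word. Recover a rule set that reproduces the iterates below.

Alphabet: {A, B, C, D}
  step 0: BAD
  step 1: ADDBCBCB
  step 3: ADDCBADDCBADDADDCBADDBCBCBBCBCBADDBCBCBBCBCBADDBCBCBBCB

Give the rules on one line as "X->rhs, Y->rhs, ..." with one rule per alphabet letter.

A->BC, B->ADD, C->CB, D->BCB

  step 0 ⇒ step 1: BAD ⇒ ADD·BC·BCB
    A ↦ BC
    B ↦ ADD
    D ↦ BCB
    C ↦ CB  (constrained at step 1)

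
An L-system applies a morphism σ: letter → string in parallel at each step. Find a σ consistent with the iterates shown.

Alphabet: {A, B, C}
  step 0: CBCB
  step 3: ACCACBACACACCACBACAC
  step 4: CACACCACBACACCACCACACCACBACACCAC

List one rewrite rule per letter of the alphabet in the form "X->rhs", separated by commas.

A->C, B->BA, C->AC

  step 3 ⇒ step 4: ACCACBACACACCACBACAC ⇒ C·AC·AC·C·AC·BA·C·AC·C·AC·C·AC·AC·C·AC·BA·C·AC·C·AC
    A ↦ C
    B ↦ BA
    C ↦ AC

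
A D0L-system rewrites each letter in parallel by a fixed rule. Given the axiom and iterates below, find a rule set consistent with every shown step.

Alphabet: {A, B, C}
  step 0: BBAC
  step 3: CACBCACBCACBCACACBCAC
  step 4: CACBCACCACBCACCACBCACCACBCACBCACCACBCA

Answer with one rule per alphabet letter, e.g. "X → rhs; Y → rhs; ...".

A->CB, B->C, C->CA

  step 3 ⇒ step 4: CACBCACBCACBCACACBCAC ⇒ CA·CB·CA·C·CA·CB·CA·C·CA·CB·CA·C·CA·CB·CA·CB·CA·C·CA·CB·CA
    A ↦ CB
    B ↦ C
    C ↦ CA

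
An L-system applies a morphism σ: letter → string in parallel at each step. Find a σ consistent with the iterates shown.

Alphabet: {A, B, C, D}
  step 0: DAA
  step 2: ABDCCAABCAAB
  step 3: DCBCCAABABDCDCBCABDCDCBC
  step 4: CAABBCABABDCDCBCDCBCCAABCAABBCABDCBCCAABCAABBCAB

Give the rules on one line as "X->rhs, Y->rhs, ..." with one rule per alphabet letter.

A->DC, B->BC, C->AB, D->CA

  step 3 ⇒ step 4: DCBCCAABABDCDCBCABDCDCBC ⇒ CA·AB·BC·AB·AB·DC·DC·BC·DC·BC·CA·AB·CA·AB·BC·AB·DC·BC·CA·AB·CA·AB·BC·AB
    A ↦ DC
    B ↦ BC
    C ↦ AB
    D ↦ CA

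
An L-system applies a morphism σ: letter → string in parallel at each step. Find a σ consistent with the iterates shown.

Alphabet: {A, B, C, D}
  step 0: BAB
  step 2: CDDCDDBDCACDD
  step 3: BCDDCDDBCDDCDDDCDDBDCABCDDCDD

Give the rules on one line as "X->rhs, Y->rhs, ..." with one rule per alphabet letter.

A->DCA, B->D, C->B, D->CDD

  step 2 ⇒ step 3: CDDCDDBDCACDD ⇒ B·CDD·CDD·B·CDD·CDD·D·CDD·B·DCA·B·CDD·CDD
    A ↦ DCA
    B ↦ D
    C ↦ B
    D ↦ CDD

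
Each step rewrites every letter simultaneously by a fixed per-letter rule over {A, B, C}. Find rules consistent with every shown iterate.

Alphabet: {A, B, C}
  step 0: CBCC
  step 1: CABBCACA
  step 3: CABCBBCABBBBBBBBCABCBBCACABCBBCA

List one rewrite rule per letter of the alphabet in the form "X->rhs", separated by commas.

A->BC, B->BB, C->CA

  step 0 ⇒ step 1: CBCC ⇒ CA·BB·CA·CA
    B ↦ BB
    C ↦ CA
    A ↦ BC  (constrained at step 1)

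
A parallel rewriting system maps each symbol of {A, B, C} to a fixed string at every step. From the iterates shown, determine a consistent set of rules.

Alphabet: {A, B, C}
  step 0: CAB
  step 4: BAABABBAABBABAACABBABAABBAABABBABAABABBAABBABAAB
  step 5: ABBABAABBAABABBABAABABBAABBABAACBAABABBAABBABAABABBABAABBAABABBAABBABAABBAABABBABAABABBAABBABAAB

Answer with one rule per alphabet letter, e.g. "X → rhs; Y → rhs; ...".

A->BA, B->AB, C->AC

  step 4 ⇒ step 5: BAABABBAABBABAACABBABAABBAABABBABAABABBAABBABAAB ⇒ AB·BA·BA·AB·BA·AB·AB·BA·BA·AB·AB·BA·AB·BA·BA·AC·BA·AB·AB·BA·AB·BA·BA·AB·AB·BA·BA·AB·BA·AB·AB·BA·AB·BA·BA·AB·BA·AB·AB·BA·BA·AB·AB·BA·AB·BA·BA·AB
    A ↦ BA
    B ↦ AB
    C ↦ AC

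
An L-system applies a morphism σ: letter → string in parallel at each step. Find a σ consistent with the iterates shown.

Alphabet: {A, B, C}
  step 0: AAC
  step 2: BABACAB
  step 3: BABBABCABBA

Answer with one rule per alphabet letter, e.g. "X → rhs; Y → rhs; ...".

  step 2 ⇒ step 3: BABACAB ⇒ BA·B·BA·B·CA·B·BA
    A ↦ B
    B ↦ BA
    C ↦ CA

A->B, B->BA, C->CA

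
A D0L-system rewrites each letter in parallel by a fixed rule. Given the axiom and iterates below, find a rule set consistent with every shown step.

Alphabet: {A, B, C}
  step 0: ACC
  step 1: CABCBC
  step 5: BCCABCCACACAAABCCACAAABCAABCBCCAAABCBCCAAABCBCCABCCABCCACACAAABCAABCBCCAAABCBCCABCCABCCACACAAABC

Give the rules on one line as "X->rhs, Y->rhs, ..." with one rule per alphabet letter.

A->CA, B->AA, C->BC

  step 0 ⇒ step 1: ACC ⇒ CA·BC·BC
    A ↦ CA
    C ↦ BC
    B ↦ AA  (constrained at step 1)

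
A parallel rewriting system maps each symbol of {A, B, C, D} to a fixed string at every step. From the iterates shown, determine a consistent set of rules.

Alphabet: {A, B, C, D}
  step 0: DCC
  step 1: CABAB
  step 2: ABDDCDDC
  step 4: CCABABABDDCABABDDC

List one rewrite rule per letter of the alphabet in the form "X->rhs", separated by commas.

A->D, B->DC, C->AB, D->C

  step 1 ⇒ step 2: CABAB ⇒ AB·D·DC·D·DC
    A ↦ D
    B ↦ DC
    C ↦ AB
  step 0 ⇒ step 1: DCC ⇒ C·AB·AB
    D ↦ C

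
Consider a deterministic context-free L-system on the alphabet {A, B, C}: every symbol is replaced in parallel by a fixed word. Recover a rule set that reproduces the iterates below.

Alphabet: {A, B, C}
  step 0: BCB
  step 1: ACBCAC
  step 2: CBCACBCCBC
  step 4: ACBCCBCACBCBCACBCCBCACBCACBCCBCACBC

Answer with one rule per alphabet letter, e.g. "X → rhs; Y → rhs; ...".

A->C, B->AC, C->BC

  step 1 ⇒ step 2: ACBCAC ⇒ C·BC·AC·BC·C·BC
    A ↦ C
    B ↦ AC
    C ↦ BC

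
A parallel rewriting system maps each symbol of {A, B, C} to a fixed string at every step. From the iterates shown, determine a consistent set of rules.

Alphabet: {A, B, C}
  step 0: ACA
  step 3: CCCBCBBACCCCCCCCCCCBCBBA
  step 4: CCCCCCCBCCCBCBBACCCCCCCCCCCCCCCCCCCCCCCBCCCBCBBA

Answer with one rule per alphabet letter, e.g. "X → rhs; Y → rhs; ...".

A->BA, B->CB, C->CC

  step 3 ⇒ step 4: CCCBCBBACCCCCCCCCCCBCBBA ⇒ CC·CC·CC·CB·CC·CB·CB·BA·CC·CC·CC·CC·CC·CC·CC·CC·CC·CC·CC·CB·CC·CB·CB·BA
    A ↦ BA
    B ↦ CB
    C ↦ CC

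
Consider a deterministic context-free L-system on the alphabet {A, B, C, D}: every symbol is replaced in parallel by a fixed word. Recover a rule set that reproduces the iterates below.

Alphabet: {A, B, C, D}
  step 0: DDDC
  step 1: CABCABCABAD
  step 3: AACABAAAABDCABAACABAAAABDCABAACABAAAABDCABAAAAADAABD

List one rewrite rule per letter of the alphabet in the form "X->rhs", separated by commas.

  step 0 ⇒ step 1: DDDC ⇒ CAB·CAB·CAB·AD
    C ↦ AD
    D ↦ CAB
    A ↦ AA  (constrained at step 1)
    B ↦ BD  (constrained at step 1)

A->AA, B->BD, C->AD, D->CAB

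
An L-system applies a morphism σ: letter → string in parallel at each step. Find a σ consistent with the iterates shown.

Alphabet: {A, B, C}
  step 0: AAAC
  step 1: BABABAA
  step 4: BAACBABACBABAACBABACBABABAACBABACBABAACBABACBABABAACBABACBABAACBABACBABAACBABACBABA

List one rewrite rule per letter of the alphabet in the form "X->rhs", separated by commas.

A->BA, B->CBA, C->A

  step 0 ⇒ step 1: AAAC ⇒ BA·BA·BA·A
    A ↦ BA
    C ↦ A
    B ↦ CBA  (constrained at step 1)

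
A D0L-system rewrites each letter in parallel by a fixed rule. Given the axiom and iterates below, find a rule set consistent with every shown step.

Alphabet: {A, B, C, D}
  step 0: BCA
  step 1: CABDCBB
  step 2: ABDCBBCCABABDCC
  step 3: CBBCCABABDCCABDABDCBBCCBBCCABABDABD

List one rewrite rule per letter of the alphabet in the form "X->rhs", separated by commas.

  step 2 ⇒ step 3: ABDCBBCCABABDCC ⇒ CBB·C·CAB·ABD·C·C·ABD·ABD·CBB·C·CBB·C·CAB·ABD·ABD
    A ↦ CBB
    B ↦ C
    C ↦ ABD
    D ↦ CAB

A->CBB, B->C, C->ABD, D->CAB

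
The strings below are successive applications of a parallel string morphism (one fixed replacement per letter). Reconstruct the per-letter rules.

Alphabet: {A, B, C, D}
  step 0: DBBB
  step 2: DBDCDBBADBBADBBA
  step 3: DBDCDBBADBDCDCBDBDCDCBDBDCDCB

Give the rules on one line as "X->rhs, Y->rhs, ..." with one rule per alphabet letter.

  step 2 ⇒ step 3: DBDCDBBADBBADBBA ⇒ DB·DC·DB·BA·DB·DC·DC·B·DB·DC·DC·B·DB·DC·DC·B
    A ↦ B
    B ↦ DC
    C ↦ BA
    D ↦ DB

A->B, B->DC, C->BA, D->DB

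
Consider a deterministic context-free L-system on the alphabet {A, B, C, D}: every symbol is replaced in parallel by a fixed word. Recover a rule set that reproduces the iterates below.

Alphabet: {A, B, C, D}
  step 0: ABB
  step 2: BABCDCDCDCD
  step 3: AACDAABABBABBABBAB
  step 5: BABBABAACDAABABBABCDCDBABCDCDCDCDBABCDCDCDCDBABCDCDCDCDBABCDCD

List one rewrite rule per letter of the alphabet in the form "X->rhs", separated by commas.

  step 2 ⇒ step 3: BABCDCDCDCD ⇒ AA·CD·AA·B·AB·B·AB·B·AB·B·AB
    A ↦ CD
    B ↦ AA
    C ↦ B
    D ↦ AB

A->CD, B->AA, C->B, D->AB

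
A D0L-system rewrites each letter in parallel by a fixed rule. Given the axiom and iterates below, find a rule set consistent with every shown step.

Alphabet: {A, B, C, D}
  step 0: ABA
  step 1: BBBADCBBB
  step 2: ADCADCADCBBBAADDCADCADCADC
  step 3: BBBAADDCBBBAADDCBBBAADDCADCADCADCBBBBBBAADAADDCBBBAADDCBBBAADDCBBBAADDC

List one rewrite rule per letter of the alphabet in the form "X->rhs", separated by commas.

  step 2 ⇒ step 3: ADCADCADCBBBAADDCADCADCADC ⇒ BBB·AAD·DC·BBB·AAD·DC·BBB·AAD·DC·ADC·ADC·ADC·BBB·BBB·AAD·AAD·DC·BBB·AAD·DC·BBB·AAD·DC·BBB·AAD·DC
    A ↦ BBB
    B ↦ ADC
    C ↦ DC
    D ↦ AAD

A->BBB, B->ADC, C->DC, D->AAD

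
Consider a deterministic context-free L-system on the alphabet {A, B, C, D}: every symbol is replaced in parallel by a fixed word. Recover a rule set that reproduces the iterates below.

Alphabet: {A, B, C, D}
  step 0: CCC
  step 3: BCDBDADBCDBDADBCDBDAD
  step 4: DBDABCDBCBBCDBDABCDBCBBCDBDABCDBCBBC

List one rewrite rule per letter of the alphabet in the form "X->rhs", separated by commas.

A->B, B->D, C->BDA, D->BC

  step 3 ⇒ step 4: BCDBDADBCDBDADBCDBDAD ⇒ D·BDA·BC·D·BC·B·BC·D·BDA·BC·D·BC·B·BC·D·BDA·BC·D·BC·B·BC
    A ↦ B
    B ↦ D
    C ↦ BDA
    D ↦ BC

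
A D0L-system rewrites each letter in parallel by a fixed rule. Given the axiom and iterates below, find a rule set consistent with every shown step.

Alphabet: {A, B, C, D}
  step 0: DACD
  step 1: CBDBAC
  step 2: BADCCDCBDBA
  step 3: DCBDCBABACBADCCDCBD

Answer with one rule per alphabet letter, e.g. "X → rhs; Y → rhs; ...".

A->BD, B->DC, C->BA, D->C

  step 2 ⇒ step 3: BADCCDCBDBA ⇒ DC·BD·C·BA·BA·C·BA·DC·C·DC·BD
    A ↦ BD
    B ↦ DC
    C ↦ BA
    D ↦ C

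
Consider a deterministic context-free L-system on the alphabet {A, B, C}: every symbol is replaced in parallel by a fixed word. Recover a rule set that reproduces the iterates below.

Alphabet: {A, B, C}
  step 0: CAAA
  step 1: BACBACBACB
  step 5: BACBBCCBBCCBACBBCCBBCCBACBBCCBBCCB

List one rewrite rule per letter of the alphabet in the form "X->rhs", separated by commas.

  step 0 ⇒ step 1: CAAA ⇒ B·ACB·ACB·ACB
    A ↦ ACB
    C ↦ B
    B ↦ C  (constrained at step 1)

A->ACB, B->C, C->B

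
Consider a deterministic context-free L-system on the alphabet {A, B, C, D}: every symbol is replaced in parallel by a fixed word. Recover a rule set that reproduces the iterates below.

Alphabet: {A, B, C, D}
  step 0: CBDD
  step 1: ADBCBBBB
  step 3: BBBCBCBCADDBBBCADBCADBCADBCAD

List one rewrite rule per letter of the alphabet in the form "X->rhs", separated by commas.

A->D, B->BC, C->AD, D->BB

  step 0 ⇒ step 1: CBDD ⇒ AD·BC·BB·BB
    B ↦ BC
    C ↦ AD
    D ↦ BB
    A ↦ D  (constrained at step 1)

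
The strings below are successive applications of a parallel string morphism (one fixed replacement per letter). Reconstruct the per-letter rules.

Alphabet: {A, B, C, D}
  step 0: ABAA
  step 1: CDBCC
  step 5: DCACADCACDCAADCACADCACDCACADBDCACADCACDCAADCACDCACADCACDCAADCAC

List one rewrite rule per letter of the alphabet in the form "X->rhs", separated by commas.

A->C, B->DB, C->DCA, D->A

  step 0 ⇒ step 1: ABAA ⇒ C·DB·C·C
    A ↦ C
    B ↦ DB
    C ↦ DCA  (constrained at step 1)
    D ↦ A  (constrained at step 1)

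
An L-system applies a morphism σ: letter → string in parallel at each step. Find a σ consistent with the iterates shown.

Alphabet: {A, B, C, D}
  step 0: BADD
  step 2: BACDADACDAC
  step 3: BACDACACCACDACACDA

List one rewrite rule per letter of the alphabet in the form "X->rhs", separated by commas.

A->C, B->BA, C->DA, D->CA

  step 2 ⇒ step 3: BACDADACDAC ⇒ BA·C·DA·CA·C·CA·C·DA·CA·C·DA
    A ↦ C
    B ↦ BA
    C ↦ DA
    D ↦ CA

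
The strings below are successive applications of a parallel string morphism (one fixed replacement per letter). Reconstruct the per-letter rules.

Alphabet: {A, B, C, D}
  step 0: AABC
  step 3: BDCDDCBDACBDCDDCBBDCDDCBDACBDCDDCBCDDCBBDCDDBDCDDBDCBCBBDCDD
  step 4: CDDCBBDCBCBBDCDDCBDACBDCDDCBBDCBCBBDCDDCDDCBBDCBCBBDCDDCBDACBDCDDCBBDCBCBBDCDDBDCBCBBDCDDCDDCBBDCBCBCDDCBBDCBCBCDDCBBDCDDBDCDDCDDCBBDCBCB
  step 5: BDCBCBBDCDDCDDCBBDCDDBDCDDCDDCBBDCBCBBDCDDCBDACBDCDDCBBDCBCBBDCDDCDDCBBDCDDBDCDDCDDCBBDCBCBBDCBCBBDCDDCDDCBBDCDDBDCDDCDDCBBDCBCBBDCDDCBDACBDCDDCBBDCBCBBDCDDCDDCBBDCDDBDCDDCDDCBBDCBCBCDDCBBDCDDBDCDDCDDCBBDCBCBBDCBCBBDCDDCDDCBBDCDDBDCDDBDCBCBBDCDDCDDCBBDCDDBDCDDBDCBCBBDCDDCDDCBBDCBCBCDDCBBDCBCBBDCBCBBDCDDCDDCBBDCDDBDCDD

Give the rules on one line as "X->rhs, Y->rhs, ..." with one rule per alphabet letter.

  step 4 ⇒ step 5: CDDCBBDCBCBBDCDDCBDACBDCDDCBBDCBCBBDCDDCDDCBBDCBCBBDCDDCBDACBDCDDCBBDCBCBBDCDDBDCBCBBDCDDCDDCBBDCBCBCDDCBBDCBCBCDDCBBDCDDBDCDDCDDCBBDCBCB ⇒ BD·CB·CB·BD·CDD·CDD·CB·BD·CDD·BD·CDD·CDD·CB·BD·CB·CB·BD·CDD·CB·DAC·BD·CDD·CB·BD·CB·CB·BD·CDD·CDD·CB·BD·CDD·BD·CDD·CDD·CB·BD·CB·CB·BD·CB·CB·BD·CDD·CDD·CB·BD·CDD·BD·CDD·CDD·CB·BD·CB·CB·BD·CDD·CB·DAC·BD·CDD·CB·BD·CB·CB·BD·CDD·CDD·CB·BD·CDD·BD·CDD·CDD·CB·BD·CB·CB·CDD·CB·BD·CDD·BD·CDD·CDD·CB·BD·CB·CB·BD·CB·CB·BD·CDD·CDD·CB·BD·CDD·BD·CDD·BD·CB·CB·BD·CDD·CDD·CB·BD·CDD·BD·CDD·BD·CB·CB·BD·CDD·CDD·CB·BD·CB·CB·CDD·CB·BD·CB·CB·BD·CB·CB·BD·CDD·CDD·CB·BD·CDD·BD·CDD
    A ↦ DAC
    B ↦ CDD
    C ↦ BD
    D ↦ CB

A->DAC, B->CDD, C->BD, D->CB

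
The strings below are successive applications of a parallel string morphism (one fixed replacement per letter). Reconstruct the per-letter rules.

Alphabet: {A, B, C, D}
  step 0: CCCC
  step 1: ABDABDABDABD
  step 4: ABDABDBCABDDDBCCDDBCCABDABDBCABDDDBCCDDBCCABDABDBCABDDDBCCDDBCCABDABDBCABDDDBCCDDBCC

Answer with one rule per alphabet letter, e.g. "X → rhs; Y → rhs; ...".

A->DD, B->BC, C->ABD, D->C

  step 0 ⇒ step 1: CCCC ⇒ ABD·ABD·ABD·ABD
    C ↦ ABD
    A ↦ DD  (constrained at step 1)
    B ↦ BC  (constrained at step 1)
    D ↦ C  (constrained at step 1)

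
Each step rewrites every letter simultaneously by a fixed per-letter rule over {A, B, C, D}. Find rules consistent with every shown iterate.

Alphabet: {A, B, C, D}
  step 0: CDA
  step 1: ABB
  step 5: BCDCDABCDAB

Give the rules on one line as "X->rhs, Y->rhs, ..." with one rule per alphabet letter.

A->B, B->CD, C->A, D->B

  step 0 ⇒ step 1: CDA ⇒ A·B·B
    A ↦ B
    C ↦ A
    D ↦ B
    B ↦ CD  (constrained at step 1)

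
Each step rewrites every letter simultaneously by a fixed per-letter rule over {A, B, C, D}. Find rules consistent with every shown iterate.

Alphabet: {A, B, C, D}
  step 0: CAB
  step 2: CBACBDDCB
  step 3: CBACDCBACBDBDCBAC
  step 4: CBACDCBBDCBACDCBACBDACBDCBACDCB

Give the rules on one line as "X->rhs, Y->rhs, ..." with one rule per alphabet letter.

  step 3 ⇒ step 4: CBACDCBACBDBDCBAC ⇒ CB·AC·D·CB·BD·CB·AC·D·CB·AC·BD·AC·BD·CB·AC·D·CB
    A ↦ D
    B ↦ AC
    C ↦ CB
    D ↦ BD

A->D, B->AC, C->CB, D->BD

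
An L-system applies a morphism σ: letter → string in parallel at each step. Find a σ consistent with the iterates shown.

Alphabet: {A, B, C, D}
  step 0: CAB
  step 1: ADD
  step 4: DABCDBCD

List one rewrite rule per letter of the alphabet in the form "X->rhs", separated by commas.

A->D, B->D, C->A, D->BC

  step 0 ⇒ step 1: CAB ⇒ A·D·D
    A ↦ D
    B ↦ D
    C ↦ A
    D ↦ BC  (constrained at step 1)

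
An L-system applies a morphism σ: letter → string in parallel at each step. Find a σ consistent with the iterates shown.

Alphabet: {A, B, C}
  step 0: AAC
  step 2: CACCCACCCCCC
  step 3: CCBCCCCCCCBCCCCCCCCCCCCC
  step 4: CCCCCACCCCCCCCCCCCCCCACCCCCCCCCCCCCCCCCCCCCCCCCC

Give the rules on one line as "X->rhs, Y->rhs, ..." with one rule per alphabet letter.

A->BC, B->CA, C->CC

  step 3 ⇒ step 4: CCBCCCCCCCBCCCCCCCCCCCCC ⇒ CC·CC·CA·CC·CC·CC·CC·CC·CC·CC·CA·CC·CC·CC·CC·CC·CC·CC·CC·CC·CC·CC·CC·CC
    B ↦ CA
    C ↦ CC
  step 2 ⇒ step 3: CACCCACCCCCC ⇒ CC·BC·CC·CC·CC·BC·CC·CC·CC·CC·CC·CC
    A ↦ BC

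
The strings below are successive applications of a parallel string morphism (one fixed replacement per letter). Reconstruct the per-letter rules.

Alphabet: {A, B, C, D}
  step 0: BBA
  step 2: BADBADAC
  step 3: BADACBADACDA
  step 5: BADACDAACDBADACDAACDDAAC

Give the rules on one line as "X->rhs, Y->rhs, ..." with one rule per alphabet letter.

  step 2 ⇒ step 3: BADBADAC ⇒ BA·D·AC·BA·D·AC·D·A
    A ↦ D
    B ↦ BA
    C ↦ A
    D ↦ AC

A->D, B->BA, C->A, D->AC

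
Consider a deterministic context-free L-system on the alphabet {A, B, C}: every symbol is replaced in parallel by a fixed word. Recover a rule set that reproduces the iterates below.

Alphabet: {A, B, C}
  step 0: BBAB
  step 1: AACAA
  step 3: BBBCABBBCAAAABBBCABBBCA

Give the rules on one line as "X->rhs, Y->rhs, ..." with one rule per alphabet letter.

A->CA, B->A, C->BBB

  step 0 ⇒ step 1: BBAB ⇒ A·A·CA·A
    A ↦ CA
    B ↦ A
    C ↦ BBB  (constrained at step 1)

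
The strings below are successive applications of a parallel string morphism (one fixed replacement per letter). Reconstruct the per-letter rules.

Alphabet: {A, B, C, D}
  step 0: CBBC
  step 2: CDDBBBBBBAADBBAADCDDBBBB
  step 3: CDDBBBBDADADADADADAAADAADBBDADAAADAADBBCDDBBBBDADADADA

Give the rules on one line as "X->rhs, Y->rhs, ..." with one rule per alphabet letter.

  step 2 ⇒ step 3: CDDBBBBBBAADBBAADCDDBBBB ⇒ CDD·BB·BB·DA·DA·DA·DA·DA·DA·AAD·AAD·BB·DA·DA·AAD·AAD·BB·CDD·BB·BB·DA·DA·DA·DA
    A ↦ AAD
    B ↦ DA
    C ↦ CDD
    D ↦ BB

A->AAD, B->DA, C->CDD, D->BB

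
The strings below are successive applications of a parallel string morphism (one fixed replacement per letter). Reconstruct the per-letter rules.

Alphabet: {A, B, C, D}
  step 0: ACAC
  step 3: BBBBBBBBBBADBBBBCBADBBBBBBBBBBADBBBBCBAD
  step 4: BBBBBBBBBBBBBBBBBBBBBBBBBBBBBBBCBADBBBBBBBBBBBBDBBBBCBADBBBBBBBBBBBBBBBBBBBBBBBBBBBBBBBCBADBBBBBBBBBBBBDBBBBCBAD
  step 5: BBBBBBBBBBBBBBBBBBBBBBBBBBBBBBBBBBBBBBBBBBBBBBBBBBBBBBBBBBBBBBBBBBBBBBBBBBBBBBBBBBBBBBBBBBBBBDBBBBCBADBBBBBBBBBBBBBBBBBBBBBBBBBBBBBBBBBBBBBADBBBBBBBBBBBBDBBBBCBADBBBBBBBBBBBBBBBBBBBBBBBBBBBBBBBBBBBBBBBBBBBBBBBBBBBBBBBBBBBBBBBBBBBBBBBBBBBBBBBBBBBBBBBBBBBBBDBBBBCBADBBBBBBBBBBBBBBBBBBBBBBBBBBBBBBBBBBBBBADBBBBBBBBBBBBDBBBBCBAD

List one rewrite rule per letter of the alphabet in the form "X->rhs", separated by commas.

  step 4 ⇒ step 5: BBBBBBBBBBBBBBBBBBBBBBBBBBBBBBBCBADBBBBBBBBBBBBDBBBBCBADBBBBBBBBBBBBBBBBBBBBBBBBBBBBBBBCBADBBBBBBBBBBBBDBBBBCBAD ⇒ BBB·BBB·BBB·BBB·BBB·BBB·BBB·BBB·BBB·BBB·BBB·BBB·BBB·BBB·BBB·BBB·BBB·BBB·BBB·BBB·BBB·BBB·BBB·BBB·BBB·BBB·BBB·BBB·BBB·BBB·BBB·D·BBB·BC·BAD·BBB·BBB·BBB·BBB·BBB·BBB·BBB·BBB·BBB·BBB·BBB·BBB·BAD·BBB·BBB·BBB·BBB·D·BBB·BC·BAD·BBB·BBB·BBB·BBB·BBB·BBB·BBB·BBB·BBB·BBB·BBB·BBB·BBB·BBB·BBB·BBB·BBB·BBB·BBB·BBB·BBB·BBB·BBB·BBB·BBB·BBB·BBB·BBB·BBB·BBB·BBB·D·BBB·BC·BAD·BBB·BBB·BBB·BBB·BBB·BBB·BBB·BBB·BBB·BBB·BBB·BBB·BAD·BBB·BBB·BBB·BBB·D·BBB·BC·BAD
    A ↦ BC
    B ↦ BBB
    C ↦ D
    D ↦ BAD

A->BC, B->BBB, C->D, D->BAD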